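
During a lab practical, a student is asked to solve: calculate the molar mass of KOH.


M(KOH) = 1×39.1 + 1×16.0 + 1×1.008
= 39.1 + 16.0 + 1.01
= 56.11 g/mol

56.11 g/mol


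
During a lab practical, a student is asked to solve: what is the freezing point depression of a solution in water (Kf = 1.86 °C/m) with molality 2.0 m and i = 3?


ΔTf = Kf × m × i
= 1.86 × 2.0 × 3
= 11.16 °C

11.16 °C


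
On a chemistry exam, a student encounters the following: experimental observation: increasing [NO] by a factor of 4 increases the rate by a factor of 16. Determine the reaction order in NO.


rate ∝ [NO]^n
4^n = 16 → n = 2
Order in NO: 2

2


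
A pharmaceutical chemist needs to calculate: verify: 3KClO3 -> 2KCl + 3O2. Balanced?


Equation: 3KClO3 -> 2KCl + 3O2
Check atoms: Cl: 3≠2, K: 3≠2, O: 9≠6
Not balanced

No, not balanced


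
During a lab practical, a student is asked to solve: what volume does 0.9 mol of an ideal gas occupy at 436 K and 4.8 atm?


PV = nRT  (R = 0.08206 L·atm/(mol·K))
V = nRT/P = 0.9×0.08206×436/4.8
= 6.708 L

6.708 L


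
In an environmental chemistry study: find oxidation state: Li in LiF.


Group 1 metal: +1
Oxidation number: +1

+1


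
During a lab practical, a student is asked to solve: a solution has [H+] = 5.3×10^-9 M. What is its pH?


pH = -log10([H+]) = -log10(5.3×10^-9)
= 9 - log10(5.3)
= 9 - 0.72
= 8.28

8.28


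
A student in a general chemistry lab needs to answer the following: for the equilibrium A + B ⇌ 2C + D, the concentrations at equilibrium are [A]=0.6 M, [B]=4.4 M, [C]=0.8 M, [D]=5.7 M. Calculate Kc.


Kc = [C]^2[D]/([A][B])
= (0.8^2 × 5.7^1)/(0.6^1 × 4.4^1)
= 3.648/2.64
= 1.382

1.382


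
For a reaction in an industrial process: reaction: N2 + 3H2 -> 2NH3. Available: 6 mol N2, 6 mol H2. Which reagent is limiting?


Mole ratio available / coefficient:
  N2: 6/1 = 6.000
  H2: 6/3 = 2.000
Smaller ratio is limiting.

H2


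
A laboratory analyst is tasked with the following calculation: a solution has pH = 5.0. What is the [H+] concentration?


[H+] = 10^(-pH) = 10^(-5.0)
= 1.0×10^-5 M

1.0×10^-5 M


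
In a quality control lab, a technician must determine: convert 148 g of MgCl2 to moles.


M(MgCl2) = 95.21 g/mol
n = mass/M = 148/95.21 = 1.5545 mol

1.5545 mol


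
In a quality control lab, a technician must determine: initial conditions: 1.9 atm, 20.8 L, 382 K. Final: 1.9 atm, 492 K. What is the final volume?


P1V1/T1 = P2V2/T2
V2 = P1V1T2/(T1P2)
= 1.9×20.8×492/(382×1.9)
= 26.79 L

26.79 L


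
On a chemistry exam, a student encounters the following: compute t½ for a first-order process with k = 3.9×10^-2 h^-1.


t½ = ln2/k = 0.693147/(3.9×10^-2 h^-1)
= 17.77 h

17.77 h


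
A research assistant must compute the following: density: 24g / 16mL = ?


ρ = mass/volume
= 24/16
= 1.5 g/mL

1.5 g/mL


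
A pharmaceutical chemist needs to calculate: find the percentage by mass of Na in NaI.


M(NaI) = 1×22.99 + 1×126.9 = 149.89 g/mol
Mass of Na = 1 × 22.99 = 22.99 g/mol
% Na = 22.99/149.89 × 100 = 15.34%

15.34%


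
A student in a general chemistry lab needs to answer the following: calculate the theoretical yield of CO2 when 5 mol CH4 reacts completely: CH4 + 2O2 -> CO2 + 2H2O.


Mole ratio CO2:CH4 = 1:1
n(CO2) = 5 × 1/1 = 5.000 mol
mass = 5.000 × 44.01 = 220.05 g

220.05 g


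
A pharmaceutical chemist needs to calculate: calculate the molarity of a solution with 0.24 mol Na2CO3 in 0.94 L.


M = n/V = 0.24/0.94 = 0.255 mol/L

0.255 M


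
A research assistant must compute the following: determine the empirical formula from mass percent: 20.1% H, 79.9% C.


Assume 100 g sample. Moles of each element:
  H: 20.1/1.008 = 19.94 mol
  C: 79.9/12.01 = 6.653 mol
Divide by smallest (6.653):
  H: 19.94/6.653 = 3.0
  C: 6.653/6.653 = 1.0
Empirical formula: CH3

CH3


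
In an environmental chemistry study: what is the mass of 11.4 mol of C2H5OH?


M(C2H5OH) = 46.07 g/mol
mass = n × M = 11.4 × 46.07 = 525.20 g

525.20 g


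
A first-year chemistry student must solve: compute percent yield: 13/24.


% yield = actual/theoretical × 100
= 13/24 × 100
= 54.17%

54.17%


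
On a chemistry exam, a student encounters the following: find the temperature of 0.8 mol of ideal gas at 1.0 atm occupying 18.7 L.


PV = nRT  (R = 0.08206 L·atm/(mol·K))
T = PV/(nR) = 1.0×18.7/(0.8×0.08206)
= 18.70/0.065648
= 284.85 K

284.85 K


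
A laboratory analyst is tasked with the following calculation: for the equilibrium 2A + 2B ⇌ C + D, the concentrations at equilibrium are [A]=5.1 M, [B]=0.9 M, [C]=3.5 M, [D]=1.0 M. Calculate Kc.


Kc = [C][D]/([A]^2[B]^2)
= (3.5^1 × 1.0^1)/(5.1^2 × 0.9^2)
= 3.5/21.0681
= 0.1661

0.1661


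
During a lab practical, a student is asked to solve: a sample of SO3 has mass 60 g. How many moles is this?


M(SO3) = 80.07 g/mol
n = mass/M = 60/80.07 = 0.7493 mol

0.7493 mol


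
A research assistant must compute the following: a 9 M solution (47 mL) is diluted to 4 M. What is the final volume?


C1V1 = C2V2
9 × 47 = 4 × V2
V2 = 423/4 = 105.75 mL

105.75 mL


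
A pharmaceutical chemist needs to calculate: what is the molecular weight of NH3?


M(NH3) = 1×14.01 + 3×1.008
= 14.01 + 3.02
= 17.03 g/mol

17.03 g/mol


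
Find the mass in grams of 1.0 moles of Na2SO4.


M(Na2SO4) = 142.05 g/mol
mass = n × M = 1.0 × 142.05 = 142.05 g

142.05 g


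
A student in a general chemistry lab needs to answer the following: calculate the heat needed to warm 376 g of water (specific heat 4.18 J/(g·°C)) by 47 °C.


q = mcΔT = 376 × 4.18 × 47
= 73868.96 J

73868.96 J


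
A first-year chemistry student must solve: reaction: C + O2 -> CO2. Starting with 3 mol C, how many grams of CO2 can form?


Mole ratio CO2:C = 1:1
n(CO2) = 3 × 1/1 = 3.000 mol
mass = 3.000 × 44.01 = 132.03 g

132.03 g


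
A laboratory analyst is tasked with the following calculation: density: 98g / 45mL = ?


ρ = mass/volume
= 98/45
= 2.178 g/mL

2.178 g/mL


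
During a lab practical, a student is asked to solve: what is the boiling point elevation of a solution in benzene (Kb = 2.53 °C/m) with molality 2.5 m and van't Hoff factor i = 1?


ΔTb = Kb × m × i
= 2.53 × 2.5 × 1
= 6.325 °C

6.325 °C


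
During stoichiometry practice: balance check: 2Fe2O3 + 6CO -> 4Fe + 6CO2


Equation: 2Fe2O3 + 6CO -> 4Fe + 6CO2
Check atoms: C: 6=6, Fe: 4=4, O: 12=12
Balanced

Yes, balanced


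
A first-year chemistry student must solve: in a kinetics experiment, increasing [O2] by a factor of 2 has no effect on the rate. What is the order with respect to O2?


rate ∝ [O2]^n
rate ∝ [O2]^0
Order in O2: 0

0


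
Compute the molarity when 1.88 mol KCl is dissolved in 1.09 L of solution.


M = n/V = 1.88/1.09 = 1.725 mol/L

1.725 M


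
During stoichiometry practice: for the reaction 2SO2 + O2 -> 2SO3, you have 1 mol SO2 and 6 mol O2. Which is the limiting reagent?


Mole ratio available / coefficient:
  SO2: 1/2 = 0.500
  O2: 6/1 = 6.000
Smaller ratio is limiting.

SO2


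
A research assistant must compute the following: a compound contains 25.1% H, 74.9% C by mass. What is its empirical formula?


Assume 100 g sample. Moles of each element:
  H: 25.1/1.008 = 24.901 mol
  C: 74.9/12.01 = 6.236 mol
Divide by smallest (6.236):
  H: 24.901/6.236 = 3.99
  C: 6.236/6.236 = 1.0
Empirical formula: CH4

CH4


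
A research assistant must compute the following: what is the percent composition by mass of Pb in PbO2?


M(PbO2) = 1×207.2 + 2×16.0 = 239.20 g/mol
Mass of Pb = 1 × 207.2 = 207.20 g/mol
% Pb = 207.20/239.20 × 100 = 86.62%

86.62%


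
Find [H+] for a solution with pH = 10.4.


[H+] = 10^(-pH) = 10^(-10.4)
= 3.98×10^-11 M

3.98×10^-11 M


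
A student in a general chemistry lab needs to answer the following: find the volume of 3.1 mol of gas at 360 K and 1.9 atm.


PV = nRT  (R = 0.08206 L·atm/(mol·K))
V = nRT/P = 3.1×0.08206×360/1.9
= 48.199 L

48.199 L


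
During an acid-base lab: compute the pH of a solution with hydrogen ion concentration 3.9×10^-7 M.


pH = -log10([H+]) = -log10(3.9×10^-7)
= 7 - log10(3.9)
= 7 - 0.59
= 6.41

6.41


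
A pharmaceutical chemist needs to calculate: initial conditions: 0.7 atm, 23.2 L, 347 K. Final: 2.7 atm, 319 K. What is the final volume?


P1V1/T1 = P2V2/T2
V2 = P1V1T2/(T1P2)
= 0.7×23.2×319/(347×2.7)
= 5.529 L

5.529 L


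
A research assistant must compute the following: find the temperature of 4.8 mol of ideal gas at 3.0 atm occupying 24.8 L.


PV = nRT  (R = 0.08206 L·atm/(mol·K))
T = PV/(nR) = 3.0×24.8/(4.8×0.08206)
= 74.40/0.393888
= 188.89 K

188.89 K


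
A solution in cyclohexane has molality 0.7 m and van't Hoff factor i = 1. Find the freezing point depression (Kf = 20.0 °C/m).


ΔTf = Kf × m × i
= 20.0 × 0.7 × 1
= 14.0 °C

14.0 °C


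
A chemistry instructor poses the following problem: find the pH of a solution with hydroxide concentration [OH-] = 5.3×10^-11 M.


pOH = -log10([OH-]) = -log10(5.3×10^-11)
= 11 - log10(5.3) = 10.28
pH = 14 - pOH = 14 - 10.28 = 3.72

3.72


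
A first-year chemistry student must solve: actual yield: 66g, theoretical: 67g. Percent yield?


% yield = actual/theoretical × 100
= 66/67 × 100
= 98.51%

98.51%


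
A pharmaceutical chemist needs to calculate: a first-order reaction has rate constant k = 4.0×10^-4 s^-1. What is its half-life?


t½ = ln2/k = 0.693147/(4.0×10^-4 s^-1)
= 1733 s

1733 s


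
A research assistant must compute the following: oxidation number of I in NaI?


halide: -1
Oxidation number: -1

-1


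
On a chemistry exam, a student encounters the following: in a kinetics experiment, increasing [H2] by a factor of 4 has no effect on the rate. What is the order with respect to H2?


rate ∝ [H2]^n
rate ∝ [H2]^0
Order in H2: 0

0


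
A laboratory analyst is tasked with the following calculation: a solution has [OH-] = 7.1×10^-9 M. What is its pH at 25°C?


pOH = -log10([OH-]) = -log10(7.1×10^-9)
= 9 - log10(7.1) = 8.15
pH = 14 - pOH = 14 - 8.15 = 5.85

5.85


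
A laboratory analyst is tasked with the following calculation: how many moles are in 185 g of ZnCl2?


M(ZnCl2) = 136.28 g/mol
n = mass/M = 185/136.28 = 1.3575 mol

1.3575 mol


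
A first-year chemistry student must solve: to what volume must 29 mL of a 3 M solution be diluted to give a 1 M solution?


C1V1 = C2V2
3 × 29 = 1 × V2
V2 = 87/1 = 87.0 mL

87.0 mL


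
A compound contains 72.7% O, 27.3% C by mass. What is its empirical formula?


Assume 100 g sample. Moles of each element:
  O: 72.7/16.0 = 4.544 mol
  C: 27.3/12.01 = 2.273 mol
Divide by smallest (2.273):
  O: 4.544/2.273 = 2.0
  C: 2.273/2.273 = 1.0
Empirical formula: CO2

CO2


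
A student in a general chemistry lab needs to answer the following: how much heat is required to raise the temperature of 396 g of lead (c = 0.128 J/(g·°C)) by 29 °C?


q = mcΔT = 396 × 0.128 × 29
= 1469.95 J

1469.95 J


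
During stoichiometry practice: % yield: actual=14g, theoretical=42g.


% yield = actual/theoretical × 100
= 14/42 × 100
= 33.33%

33.33%


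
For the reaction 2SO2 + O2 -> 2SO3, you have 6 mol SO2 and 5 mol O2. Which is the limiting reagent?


Mole ratio available / coefficient:
  SO2: 6/2 = 3.000
  O2: 5/1 = 5.000
Smaller ratio is limiting.

SO2


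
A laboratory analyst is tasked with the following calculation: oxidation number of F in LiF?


F is always -1
Oxidation number: -1

-1


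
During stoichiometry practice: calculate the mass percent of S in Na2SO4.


M(Na2SO4) = 2×22.99 + 1×32.07 + 4×16.0 = 142.05 g/mol
Mass of S = 1 × 32.07 = 32.07 g/mol
% S = 32.07/142.05 × 100 = 22.58%

22.58%


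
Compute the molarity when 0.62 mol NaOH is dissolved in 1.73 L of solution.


M = n/V = 0.62/1.73 = 0.358 mol/L

0.358 M


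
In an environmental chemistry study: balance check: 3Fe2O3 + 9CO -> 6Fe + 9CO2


Equation: 3Fe2O3 + 9CO -> 6Fe + 9CO2
Check atoms: C: 9=9, Fe: 6=6, O: 18=18
Balanced

Yes, balanced


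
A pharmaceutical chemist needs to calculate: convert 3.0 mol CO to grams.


M(CO) = 28.01 g/mol
mass = n × M = 3.0 × 28.01 = 84.03 g

84.03 g


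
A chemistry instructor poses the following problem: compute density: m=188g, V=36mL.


ρ = mass/volume
= 188/36
= 5.222 g/mL

5.222 g/mL


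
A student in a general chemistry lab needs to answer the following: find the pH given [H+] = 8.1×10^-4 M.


pH = -log10([H+]) = -log10(8.1×10^-4)
= 4 - log10(8.1)
= 4 - 0.91
= 3.09

3.09


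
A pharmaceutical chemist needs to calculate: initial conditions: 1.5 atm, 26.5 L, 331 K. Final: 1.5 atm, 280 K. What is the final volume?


P1V1/T1 = P2V2/T2
V2 = P1V1T2/(T1P2)
= 1.5×26.5×280/(331×1.5)
= 22.417 L

22.417 L


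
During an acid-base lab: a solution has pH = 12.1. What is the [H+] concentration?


[H+] = 10^(-pH) = 10^(-12.1)
= 7.94×10^-13 M

7.94×10^-13 M


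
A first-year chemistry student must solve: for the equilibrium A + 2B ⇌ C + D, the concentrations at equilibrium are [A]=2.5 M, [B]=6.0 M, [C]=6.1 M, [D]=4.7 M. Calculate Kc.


Kc = [C][D]/([A][B]^2)
= (6.1^1 × 4.7^1)/(2.5^1 × 6.0^2)
= 28.67/90
= 0.3186

0.3186


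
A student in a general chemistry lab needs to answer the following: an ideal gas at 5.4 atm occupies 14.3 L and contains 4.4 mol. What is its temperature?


PV = nRT  (R = 0.08206 L·atm/(mol·K))
T = PV/(nR) = 5.4×14.3/(4.4×0.08206)
= 77.22/0.361064
= 213.87 K

213.87 K


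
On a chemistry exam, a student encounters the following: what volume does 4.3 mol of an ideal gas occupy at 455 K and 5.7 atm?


PV = nRT  (R = 0.08206 L·atm/(mol·K))
V = nRT/P = 4.3×0.08206×455/5.7
= 28.167 L

28.167 L


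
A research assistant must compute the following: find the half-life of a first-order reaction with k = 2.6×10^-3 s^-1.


t½ = ln2/k = 0.693147/(2.6×10^-3 s^-1)
= 266.6 s

266.6 s


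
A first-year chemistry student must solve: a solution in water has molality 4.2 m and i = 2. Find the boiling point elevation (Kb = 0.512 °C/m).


ΔTb = Kb × m × i
= 0.512 × 4.2 × 2
= 4.3008 °C

4.3008 °C


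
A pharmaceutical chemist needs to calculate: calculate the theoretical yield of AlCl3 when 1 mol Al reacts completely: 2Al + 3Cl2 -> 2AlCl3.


Mole ratio AlCl3:Al = 2:2
n(AlCl3) = 1 × 2/2 = 1.000 mol
mass = 1.000 × 133.33 = 133.33 g

133.33 g


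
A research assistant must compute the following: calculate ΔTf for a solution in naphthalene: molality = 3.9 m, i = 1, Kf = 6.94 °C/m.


ΔTf = Kf × m × i
= 6.94 × 3.9 × 1
= 27.066 °C

27.066 °C


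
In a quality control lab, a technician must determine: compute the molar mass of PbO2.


M(PbO2) = 1×207.2 + 2×16.0
= 207.2 + 32.0
= 239.2 g/mol

239.2 g/mol


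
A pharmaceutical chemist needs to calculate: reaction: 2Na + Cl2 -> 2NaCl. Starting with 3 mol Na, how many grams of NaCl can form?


Mole ratio NaCl:Na = 2:2
n(NaCl) = 3 × 2/2 = 3.000 mol
mass = 3.000 × 58.44 = 175.32 g

175.32 g


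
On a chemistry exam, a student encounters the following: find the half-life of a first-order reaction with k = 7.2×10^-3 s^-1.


t½ = ln2/k = 0.693147/(7.2×10^-3 s^-1)
= 96.27 s

96.27 s


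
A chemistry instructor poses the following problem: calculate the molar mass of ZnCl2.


M(ZnCl2) = 1×65.38 + 2×35.45
= 65.38 + 70.9
= 136.28 g/mol

136.28 g/mol


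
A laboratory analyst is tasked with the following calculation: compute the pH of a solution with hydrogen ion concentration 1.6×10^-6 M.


pH = -log10([H+]) = -log10(1.6×10^-6)
= 6 - log10(1.6)
= 6 - 0.2
= 5.8

5.8


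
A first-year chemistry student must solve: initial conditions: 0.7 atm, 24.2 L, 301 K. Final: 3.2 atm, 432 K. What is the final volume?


P1V1/T1 = P2V2/T2
V2 = P1V1T2/(T1P2)
= 0.7×24.2×432/(301×3.2)
= 7.598 L

7.598 L


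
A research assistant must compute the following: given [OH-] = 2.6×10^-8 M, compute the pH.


pOH = -log10([OH-]) = -log10(2.6×10^-8)
= 8 - log10(2.6) = 7.59
pH = 14 - pOH = 14 - 7.59 = 6.41

6.41


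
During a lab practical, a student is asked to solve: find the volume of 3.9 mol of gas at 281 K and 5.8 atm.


PV = nRT  (R = 0.08206 L·atm/(mol·K))
V = nRT/P = 3.9×0.08206×281/5.8
= 15.505 L

15.505 L


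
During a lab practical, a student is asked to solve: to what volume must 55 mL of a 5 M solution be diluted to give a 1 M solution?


C1V1 = C2V2
5 × 55 = 1 × V2
V2 = 275/1 = 275.0 mL

275.0 mL


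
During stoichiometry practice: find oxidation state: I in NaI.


halide: -1
Oxidation number: -1

-1


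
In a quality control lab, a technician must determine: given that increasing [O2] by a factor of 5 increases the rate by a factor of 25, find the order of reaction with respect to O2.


rate ∝ [O2]^n
5^n = 25 → n = 2
Order in O2: 2

2


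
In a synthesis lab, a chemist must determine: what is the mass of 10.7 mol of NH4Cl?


M(NH4Cl) = 53.49 g/mol
mass = n × M = 10.7 × 53.49 = 572.34 g

572.34 g


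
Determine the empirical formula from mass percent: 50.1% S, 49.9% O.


Assume 100 g sample. Moles of each element:
  S: 50.1/32.07 = 1.562 mol
  O: 49.9/16.0 = 3.119 mol
Divide by smallest (1.562):
  S: 1.562/1.562 = 1.0
  O: 3.119/1.562 = 2.0
Empirical formula: SO2

SO2


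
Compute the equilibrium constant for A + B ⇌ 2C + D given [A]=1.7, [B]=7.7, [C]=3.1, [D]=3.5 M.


Kc = [C]^2[D]/([A][B])
= (3.1^2 × 3.5^1)/(1.7^1 × 7.7^1)
= 33.635/13.09
= 2.570

2.570


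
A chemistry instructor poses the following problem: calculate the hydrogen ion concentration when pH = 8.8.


[H+] = 10^(-pH) = 10^(-8.8)
= 1.58×10^-9 M

1.58×10^-9 M


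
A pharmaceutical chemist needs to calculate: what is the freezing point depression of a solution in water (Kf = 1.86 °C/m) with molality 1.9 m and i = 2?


ΔTf = Kf × m × i
= 1.86 × 1.9 × 2
= 7.068 °C

7.068 °C


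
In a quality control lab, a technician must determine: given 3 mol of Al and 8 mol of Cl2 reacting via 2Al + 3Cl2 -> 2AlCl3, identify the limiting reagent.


Mole ratio available / coefficient:
  Al: 3/2 = 1.500
  Cl2: 8/3 = 2.667
Smaller ratio is limiting.

Al


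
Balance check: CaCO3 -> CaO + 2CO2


Equation: CaCO3 -> CaO + 2CO2
Check atoms: C: 1≠2, Ca: 1=1, O: 3≠5
Not balanced

No, not balanced


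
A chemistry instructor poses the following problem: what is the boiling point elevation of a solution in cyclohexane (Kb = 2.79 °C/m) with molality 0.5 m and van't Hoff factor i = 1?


ΔTb = Kb × m × i
= 2.79 × 0.5 × 1
= 1.395 °C

1.395 °C


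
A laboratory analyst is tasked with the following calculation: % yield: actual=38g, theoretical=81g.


% yield = actual/theoretical × 100
= 38/81 × 100
= 46.91%

46.91%


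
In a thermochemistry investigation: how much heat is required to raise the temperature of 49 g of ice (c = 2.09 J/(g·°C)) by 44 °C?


q = mcΔT = 49 × 2.09 × 44
= 4506.04 J

4506.04 J


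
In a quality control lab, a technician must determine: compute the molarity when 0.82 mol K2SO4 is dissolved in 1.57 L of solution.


M = n/V = 0.82/1.57 = 0.522 mol/L

0.522 M


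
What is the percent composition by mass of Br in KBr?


M(KBr) = 1×39.1 + 1×79.9 = 119.00 g/mol
Mass of Br = 1 × 79.9 = 79.90 g/mol
% Br = 79.90/119.00 × 100 = 67.14%

67.14%


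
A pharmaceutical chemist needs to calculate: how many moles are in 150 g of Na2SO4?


M(Na2SO4) = 142.05 g/mol
n = mass/M = 150/142.05 = 1.056 mol

1.056 mol


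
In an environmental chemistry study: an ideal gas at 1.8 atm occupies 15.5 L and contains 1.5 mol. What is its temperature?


PV = nRT  (R = 0.08206 L·atm/(mol·K))
T = PV/(nR) = 1.8×15.5/(1.5×0.08206)
= 27.90/0.123090
= 226.66 K

226.66 K


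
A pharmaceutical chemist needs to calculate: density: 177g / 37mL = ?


ρ = mass/volume
= 177/37
= 4.784 g/mL

4.784 g/mL


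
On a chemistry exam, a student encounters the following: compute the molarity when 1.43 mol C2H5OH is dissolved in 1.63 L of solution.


M = n/V = 1.43/1.63 = 0.877 mol/L

0.877 M


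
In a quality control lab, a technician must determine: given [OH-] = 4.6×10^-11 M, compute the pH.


pOH = -log10([OH-]) = -log10(4.6×10^-11)
= 11 - log10(4.6) = 10.34
pH = 14 - pOH = 14 - 10.34 = 3.66

3.66


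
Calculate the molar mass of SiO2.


M(SiO2) = 1×28.09 + 2×16.0
= 28.09 + 32.0
= 60.09 g/mol

60.09 g/mol


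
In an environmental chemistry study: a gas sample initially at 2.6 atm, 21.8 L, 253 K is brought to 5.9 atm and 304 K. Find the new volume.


P1V1/T1 = P2V2/T2
V2 = P1V1T2/(T1P2)
= 2.6×21.8×304/(253×5.9)
= 11.543 L

11.543 L


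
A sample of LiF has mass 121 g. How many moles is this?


M(LiF) = 25.94 g/mol
n = mass/M = 121/25.94 = 4.6646 mol

4.6646 mol


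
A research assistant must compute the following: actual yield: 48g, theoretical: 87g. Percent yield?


% yield = actual/theoretical × 100
= 48/87 × 100
= 55.17%

55.17%


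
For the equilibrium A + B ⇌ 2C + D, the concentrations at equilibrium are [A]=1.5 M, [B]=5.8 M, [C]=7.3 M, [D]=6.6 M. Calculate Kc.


Kc = [C]^2[D]/([A][B])
= (7.3^2 × 6.6^1)/(1.5^1 × 5.8^1)
= 351.714/8.7
= 40.43

40.43


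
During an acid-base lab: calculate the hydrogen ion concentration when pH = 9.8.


[H+] = 10^(-pH) = 10^(-9.8)
= 1.58×10^-10 M

1.58×10^-10 M


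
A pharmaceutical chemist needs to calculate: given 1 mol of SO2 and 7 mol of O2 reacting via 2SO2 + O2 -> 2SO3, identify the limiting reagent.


Mole ratio available / coefficient:
  SO2: 1/2 = 0.500
  O2: 7/1 = 7.000
Smaller ratio is limiting.

SO2


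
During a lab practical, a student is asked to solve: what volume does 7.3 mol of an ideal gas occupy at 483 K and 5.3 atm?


PV = nRT  (R = 0.08206 L·atm/(mol·K))
V = nRT/P = 7.3×0.08206×483/5.3
= 54.592 L

54.592 L


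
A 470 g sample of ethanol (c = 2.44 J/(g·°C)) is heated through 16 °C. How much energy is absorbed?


q = mcΔT = 470 × 2.44 × 16
= 18348.80 J

18348.80 J


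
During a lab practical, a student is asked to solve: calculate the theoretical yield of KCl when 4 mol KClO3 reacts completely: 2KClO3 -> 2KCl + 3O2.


Mole ratio KCl:KClO3 = 2:2
n(KCl) = 4 × 2/2 = 4.000 mol
mass = 4.000 × 74.55 = 298.2 g

298.2 g


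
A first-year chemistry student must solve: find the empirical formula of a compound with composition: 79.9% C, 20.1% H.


Assume 100 g sample. Moles of each element:
  C: 79.9/12.01 = 6.653 mol
  H: 20.1/1.008 = 19.94 mol
Divide by smallest (6.653):
  C: 6.653/6.653 = 1.0
  H: 19.94/6.653 = 3.0
Empirical formula: CH3

CH3


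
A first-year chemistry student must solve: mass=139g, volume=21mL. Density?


ρ = mass/volume
= 139/21
= 6.619 g/mL

6.619 g/mL


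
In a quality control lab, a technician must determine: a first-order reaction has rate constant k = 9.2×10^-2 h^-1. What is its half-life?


t½ = ln2/k = 0.693147/(9.2×10^-2 h^-1)
= 7.534 h

7.534 h


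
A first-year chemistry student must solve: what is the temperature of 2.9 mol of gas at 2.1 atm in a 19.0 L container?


PV = nRT  (R = 0.08206 L·atm/(mol·K))
T = PV/(nR) = 2.1×19.0/(2.9×0.08206)
= 39.90/0.237974
= 167.67 K

167.67 K


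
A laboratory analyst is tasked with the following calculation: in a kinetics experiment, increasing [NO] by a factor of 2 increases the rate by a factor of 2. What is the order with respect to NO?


rate ∝ [NO]^n
2^n = 2 → n = 1
Order in NO: 1

1


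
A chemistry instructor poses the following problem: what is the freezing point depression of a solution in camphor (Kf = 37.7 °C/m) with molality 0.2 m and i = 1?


ΔTf = Kf × m × i
= 37.7 × 0.2 × 1
= 7.54 °C

7.54 °C


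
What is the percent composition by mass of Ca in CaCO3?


M(CaCO3) = 1×40.08 + 1×12.01 + 3×16.0 = 100.09 g/mol
Mass of Ca = 1 × 40.08 = 40.08 g/mol
% Ca = 40.08/100.09 × 100 = 40.04%

40.04%


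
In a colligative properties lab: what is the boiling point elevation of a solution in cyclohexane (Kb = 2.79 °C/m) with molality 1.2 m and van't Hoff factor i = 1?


ΔTb = Kb × m × i
= 2.79 × 1.2 × 1
= 3.348 °C

3.348 °C


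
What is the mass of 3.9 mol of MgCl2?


M(MgCl2) = 95.21 g/mol
mass = n × M = 3.9 × 95.21 = 371.32 g

371.32 g


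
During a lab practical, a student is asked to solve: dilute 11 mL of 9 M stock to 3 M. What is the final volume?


C1V1 = C2V2
9 × 11 = 3 × V2
V2 = 99/3 = 33.0 mL

33.0 mL


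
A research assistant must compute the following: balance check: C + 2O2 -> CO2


Equation: C + 2O2 -> CO2
Check atoms: C: 1=1, O: 4≠2
Not balanced

No, not balanced


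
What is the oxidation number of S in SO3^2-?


x + 3(-2) = -2, so x = +4
Oxidation number: +4

+4


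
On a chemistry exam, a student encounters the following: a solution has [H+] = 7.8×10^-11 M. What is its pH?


pH = -log10([H+]) = -log10(7.8×10^-11)
= 11 - log10(7.8)
= 11 - 0.89
= 10.11

10.11


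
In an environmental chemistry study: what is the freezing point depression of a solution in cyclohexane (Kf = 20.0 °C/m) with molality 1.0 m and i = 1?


ΔTf = Kf × m × i
= 20.0 × 1.0 × 1
= 20.0 °C

20.0 °C


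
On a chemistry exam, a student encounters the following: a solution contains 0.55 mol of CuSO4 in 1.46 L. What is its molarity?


M = n/V = 0.55/1.46 = 0.377 mol/L

0.377 M


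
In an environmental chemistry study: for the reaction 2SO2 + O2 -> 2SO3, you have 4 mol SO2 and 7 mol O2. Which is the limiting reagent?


Mole ratio available / coefficient:
  SO2: 4/2 = 2.000
  O2: 7/1 = 7.000
Smaller ratio is limiting.

SO2


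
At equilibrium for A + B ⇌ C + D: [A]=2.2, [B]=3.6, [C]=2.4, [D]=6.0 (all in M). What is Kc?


Kc = [C][D]/([A][B])
= (2.4^1 × 6.0^1)/(2.2^1 × 3.6^1)
= 14.4/7.92
= 1.818

1.818


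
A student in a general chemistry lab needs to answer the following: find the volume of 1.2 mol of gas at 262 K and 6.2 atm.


PV = nRT  (R = 0.08206 L·atm/(mol·K))
V = nRT/P = 1.2×0.08206×262/6.2
= 4.161 L

4.161 L


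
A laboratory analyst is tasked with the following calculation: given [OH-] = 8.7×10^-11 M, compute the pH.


pOH = -log10([OH-]) = -log10(8.7×10^-11)
= 11 - log10(8.7) = 10.06
pH = 14 - pOH = 14 - 10.06 = 3.94

3.94


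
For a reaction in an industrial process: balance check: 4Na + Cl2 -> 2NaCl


Equation: 4Na + Cl2 -> 2NaCl
Check atoms: Cl: 2=2, Na: 4≠2
Not balanced

No, not balanced


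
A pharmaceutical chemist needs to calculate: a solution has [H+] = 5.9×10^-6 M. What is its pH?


pH = -log10([H+]) = -log10(5.9×10^-6)
= 6 - log10(5.9)
= 6 - 0.77
= 5.23

5.23


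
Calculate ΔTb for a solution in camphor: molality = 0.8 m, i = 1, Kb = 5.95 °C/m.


ΔTb = Kb × m × i
= 5.95 × 0.8 × 1
= 4.76 °C

4.76 °C


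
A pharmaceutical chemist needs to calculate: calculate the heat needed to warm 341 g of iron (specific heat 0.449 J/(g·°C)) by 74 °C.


q = mcΔT = 341 × 0.449 × 74
= 11330.07 J

11330.07 J


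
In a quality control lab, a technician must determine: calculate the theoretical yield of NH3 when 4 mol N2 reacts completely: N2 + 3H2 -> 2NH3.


Mole ratio NH3:N2 = 2:1
n(NH3) = 4 × 2/1 = 8.000 mol
mass = 8.000 × 17.03 = 136.24 g

136.24 g


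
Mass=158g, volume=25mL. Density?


ρ = mass/volume
= 158/25
= 6.32 g/mL

6.32 g/mL


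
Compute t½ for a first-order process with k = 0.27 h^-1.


t½ = ln2/k = 0.693147/(0.27 h^-1)
= 2.567 h

2.567 h


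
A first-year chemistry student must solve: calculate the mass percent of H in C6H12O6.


M(C6H12O6) = 6×12.01 + 12×1.008 + 6×16.0 = 180.156 g/mol
Mass of H = 12 × 1.008 = 12.096 g/mol
% H = 12.096/180.156 × 100 = 6.71%

6.71%


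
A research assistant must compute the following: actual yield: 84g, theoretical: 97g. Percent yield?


% yield = actual/theoretical × 100
= 84/97 × 100
= 86.6%

86.6%


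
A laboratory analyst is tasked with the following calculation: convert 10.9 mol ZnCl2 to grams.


M(ZnCl2) = 136.28 g/mol
mass = n × M = 10.9 × 136.28 = 1485.45 g

1485.45 g


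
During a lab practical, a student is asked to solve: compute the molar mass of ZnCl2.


M(ZnCl2) = 1×65.38 + 2×35.45
= 65.38 + 70.9
= 136.28 g/mol

136.28 g/mol


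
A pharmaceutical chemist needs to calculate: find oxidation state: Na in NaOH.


Group 1 metal: +1
Oxidation number: +1

+1


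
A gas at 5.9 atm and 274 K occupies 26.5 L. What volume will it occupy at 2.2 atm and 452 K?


P1V1/T1 = P2V2/T2
V2 = P1V1T2/(T1P2)
= 5.9×26.5×452/(274×2.2)
= 117.237 L

117.237 L


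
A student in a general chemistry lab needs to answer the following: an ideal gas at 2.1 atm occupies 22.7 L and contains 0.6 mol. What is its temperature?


PV = nRT  (R = 0.08206 L·atm/(mol·K))
T = PV/(nR) = 2.1×22.7/(0.6×0.08206)
= 47.67/0.049236
= 968.19 K

968.19 K


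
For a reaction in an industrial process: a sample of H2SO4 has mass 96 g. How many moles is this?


M(H2SO4) = 98.09 g/mol
n = mass/M = 96/98.09 = 0.9787 mol

0.9787 mol


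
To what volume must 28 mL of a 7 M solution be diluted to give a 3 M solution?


C1V1 = C2V2
7 × 28 = 3 × V2
V2 = 196/3 = 65.33 mL

65.33 mL


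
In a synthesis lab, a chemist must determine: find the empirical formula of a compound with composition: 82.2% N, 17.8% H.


Assume 100 g sample. Moles of each element:
  N: 82.2/14.01 = 5.867 mol
  H: 17.8/1.008 = 17.659 mol
Divide by smallest (5.867):
  N: 5.867/5.867 = 1.0
  H: 17.659/5.867 = 3.01
Empirical formula: NH3

NH3


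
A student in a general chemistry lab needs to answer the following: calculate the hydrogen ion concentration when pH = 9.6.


[H+] = 10^(-pH) = 10^(-9.6)
= 2.51×10^-10 M

2.51×10^-10 M


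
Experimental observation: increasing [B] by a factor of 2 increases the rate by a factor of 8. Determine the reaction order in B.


rate ∝ [B]^n
2^n = 8 → n = 3
Order in B: 3

3


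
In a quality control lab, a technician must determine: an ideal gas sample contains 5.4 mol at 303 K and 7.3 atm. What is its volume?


PV = nRT  (R = 0.08206 L·atm/(mol·K))
V = nRT/P = 5.4×0.08206×303/7.3
= 18.393 L

18.393 L


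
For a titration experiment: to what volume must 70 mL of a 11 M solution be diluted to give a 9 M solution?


C1V1 = C2V2
11 × 70 = 9 × V2
V2 = 770/9 = 85.56 mL

85.56 mL


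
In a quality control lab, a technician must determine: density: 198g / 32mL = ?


ρ = mass/volume
= 198/32
= 6.188 g/mL

6.188 g/mL


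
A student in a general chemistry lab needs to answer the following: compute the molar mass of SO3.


M(SO3) = 1×32.07 + 3×16.0
= 32.07 + 48.0
= 80.07 g/mol

80.07 g/mol


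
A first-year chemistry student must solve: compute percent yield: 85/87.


% yield = actual/theoretical × 100
= 85/87 × 100
= 97.7%

97.7%


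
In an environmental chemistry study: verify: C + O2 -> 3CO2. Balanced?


Equation: C + O2 -> 3CO2
Check atoms: C: 1≠3, O: 2≠6
Not balanced

No, not balanced


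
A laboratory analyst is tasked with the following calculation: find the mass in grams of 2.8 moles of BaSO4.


M(BaSO4) = 233.4 g/mol
mass = n × M = 2.8 × 233.4 = 653.52 g

653.52 g


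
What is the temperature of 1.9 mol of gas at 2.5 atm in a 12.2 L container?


PV = nRT  (R = 0.08206 L·atm/(mol·K))
T = PV/(nR) = 2.5×12.2/(1.9×0.08206)
= 30.50/0.155914
= 195.62 K

195.62 K


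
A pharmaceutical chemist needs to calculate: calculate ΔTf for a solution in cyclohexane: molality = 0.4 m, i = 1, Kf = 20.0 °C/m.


ΔTf = Kf × m × i
= 20.0 × 0.4 × 1
= 8.0 °C

8.0 °C


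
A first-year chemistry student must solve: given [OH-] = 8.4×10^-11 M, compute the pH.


pOH = -log10([OH-]) = -log10(8.4×10^-11)
= 11 - log10(8.4) = 10.08
pH = 14 - pOH = 14 - 10.08 = 3.92

3.92


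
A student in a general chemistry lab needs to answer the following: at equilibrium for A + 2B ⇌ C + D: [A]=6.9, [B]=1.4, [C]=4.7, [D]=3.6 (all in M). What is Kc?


Kc = [C][D]/([A][B]^2)
= (4.7^1 × 3.6^1)/(6.9^1 × 1.4^2)
= 16.92/13.524
= 1.251

1.251


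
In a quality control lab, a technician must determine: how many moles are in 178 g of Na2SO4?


M(Na2SO4) = 142.05 g/mol
n = mass/M = 178/142.05 = 1.2531 mol

1.2531 mol


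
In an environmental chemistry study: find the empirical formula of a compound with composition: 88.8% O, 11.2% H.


Assume 100 g sample. Moles of each element:
  O: 88.8/16.0 = 5.55 mol
  H: 11.2/1.008 = 11.111 mol
Divide by smallest (5.55):
  O: 5.55/5.55 = 1.0
  H: 11.111/5.55 = 2.0
Empirical formula: H2O

H2O


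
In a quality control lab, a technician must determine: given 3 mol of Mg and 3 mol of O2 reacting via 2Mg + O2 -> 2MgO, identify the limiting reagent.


Mole ratio available / coefficient:
  Mg: 3/2 = 1.500
  O2: 3/1 = 3.000
Smaller ratio is limiting.

Mg


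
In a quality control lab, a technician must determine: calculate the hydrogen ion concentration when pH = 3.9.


[H+] = 10^(-pH) = 10^(-3.9)
= 1.26×10^-4 M

1.26×10^-4 M


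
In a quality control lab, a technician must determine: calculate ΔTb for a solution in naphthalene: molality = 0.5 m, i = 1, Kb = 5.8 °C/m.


ΔTb = Kb × m × i
= 5.8 × 0.5 × 1
= 2.9 °C

2.9 °C


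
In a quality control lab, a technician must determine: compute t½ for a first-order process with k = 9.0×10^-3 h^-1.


t½ = ln2/k = 0.693147/(9.0×10^-3 h^-1)
= 77.02 h

77.02 h


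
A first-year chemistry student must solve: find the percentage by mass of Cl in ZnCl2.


M(ZnCl2) = 1×65.38 + 2×35.45 = 136.28 g/mol
Mass of Cl = 2 × 35.45 = 70.90 g/mol
% Cl = 70.90/136.28 × 100 = 52.03%

52.03%


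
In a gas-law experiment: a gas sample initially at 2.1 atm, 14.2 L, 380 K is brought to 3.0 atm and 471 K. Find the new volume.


P1V1/T1 = P2V2/T2
V2 = P1V1T2/(T1P2)
= 2.1×14.2×471/(380×3.0)
= 12.32 L

12.32 L


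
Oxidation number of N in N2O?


2x + (-2) = 0, so x = +1
Oxidation number: +1

+1


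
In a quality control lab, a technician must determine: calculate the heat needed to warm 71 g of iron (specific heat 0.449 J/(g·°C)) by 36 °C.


q = mcΔT = 71 × 0.449 × 36
= 1147.64 J

1147.64 J


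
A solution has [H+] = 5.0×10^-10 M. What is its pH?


pH = -log10([H+]) = -log10(5.0×10^-10)
= 10 - log10(5.0)
= 10 - 0.7
= 9.3

9.3


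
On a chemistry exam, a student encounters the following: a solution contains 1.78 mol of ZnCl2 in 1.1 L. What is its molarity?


M = n/V = 1.78/1.1 = 1.618 mol/L

1.618 M


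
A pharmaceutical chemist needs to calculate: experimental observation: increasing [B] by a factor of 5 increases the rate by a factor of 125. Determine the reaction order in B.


rate ∝ [B]^n
5^n = 125 → n = 3
Order in B: 3

3


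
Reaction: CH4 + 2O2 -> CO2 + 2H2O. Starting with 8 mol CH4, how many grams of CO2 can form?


Mole ratio CO2:CH4 = 1:1
n(CO2) = 8 × 1/1 = 8.000 mol
mass = 8.000 × 44.01 = 352.08 g

352.08 g


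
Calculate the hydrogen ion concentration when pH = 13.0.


[H+] = 10^(-pH) = 10^(-13.0)
= 1.0×10^-13 M

1.0×10^-13 M


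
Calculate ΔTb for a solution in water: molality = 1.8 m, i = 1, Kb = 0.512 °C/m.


ΔTb = Kb × m × i
= 0.512 × 1.8 × 1
= 0.9216 °C

0.9216 °C


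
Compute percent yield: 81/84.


% yield = actual/theoretical × 100
= 81/84 × 100
= 96.43%

96.43%


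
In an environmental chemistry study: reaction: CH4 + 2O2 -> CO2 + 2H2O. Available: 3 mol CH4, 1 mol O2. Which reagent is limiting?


Mole ratio available / coefficient:
  CH4: 3/1 = 3.000
  O2: 1/2 = 0.500
Smaller ratio is limiting.

O2


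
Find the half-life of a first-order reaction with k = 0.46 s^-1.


t½ = ln2/k = 0.693147/(0.46 s^-1)
= 1.507 s

1.507 s


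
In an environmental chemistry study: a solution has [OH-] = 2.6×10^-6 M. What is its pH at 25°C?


pOH = -log10([OH-]) = -log10(2.6×10^-6)
= 6 - log10(2.6) = 5.59
pH = 14 - pOH = 14 - 5.59 = 8.41

8.41


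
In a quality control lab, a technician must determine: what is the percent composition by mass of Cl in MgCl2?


M(MgCl2) = 1×24.31 + 2×35.45 = 95.21 g/mol
Mass of Cl = 2 × 35.45 = 70.90 g/mol
% Cl = 70.90/95.21 × 100 = 74.47%

74.47%


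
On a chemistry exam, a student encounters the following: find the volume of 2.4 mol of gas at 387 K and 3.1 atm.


PV = nRT  (R = 0.08206 L·atm/(mol·K))
V = nRT/P = 2.4×0.08206×387/3.1
= 24.586 L

24.586 L


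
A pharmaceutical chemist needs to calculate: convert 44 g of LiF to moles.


M(LiF) = 25.94 g/mol
n = mass/M = 44/25.94 = 1.6962 mol

1.6962 mol


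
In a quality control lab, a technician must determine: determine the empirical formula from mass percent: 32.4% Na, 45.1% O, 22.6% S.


Assume 100 g sample. Moles of each element:
  Na: 32.4/22.99 = 1.409 mol
  O: 45.1/16.0 = 2.819 mol
  S: 22.6/32.07 = 0.705 mol
Divide by smallest (0.705):
  Na: 1.409/0.705 = 2.0
  O: 2.819/0.705 = 4.0
  S: 0.705/0.705 = 1.0
Empirical formula: Na2SO4

Na2SO4


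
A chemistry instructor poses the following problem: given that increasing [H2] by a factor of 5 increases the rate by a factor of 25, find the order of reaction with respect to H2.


rate ∝ [H2]^n
5^n = 25 → n = 2
Order in H2: 2

2


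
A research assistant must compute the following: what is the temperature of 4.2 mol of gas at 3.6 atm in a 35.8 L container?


PV = nRT  (R = 0.08206 L·atm/(mol·K))
T = PV/(nR) = 3.6×35.8/(4.2×0.08206)
= 128.88/0.344652
= 373.94 K

373.94 K


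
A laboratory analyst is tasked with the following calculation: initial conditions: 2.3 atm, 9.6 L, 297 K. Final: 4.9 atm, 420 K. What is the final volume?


P1V1/T1 = P2V2/T2
V2 = P1V1T2/(T1P2)
= 2.3×9.6×420/(297×4.9)
= 6.372 L

6.372 L


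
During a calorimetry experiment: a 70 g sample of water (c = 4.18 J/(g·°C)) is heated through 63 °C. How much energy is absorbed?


q = mcΔT = 70 × 4.18 × 63
= 18433.80 J

18433.80 J


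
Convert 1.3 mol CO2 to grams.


M(CO2) = 44.01 g/mol
mass = n × M = 1.3 × 44.01 = 57.21 g

57.21 g


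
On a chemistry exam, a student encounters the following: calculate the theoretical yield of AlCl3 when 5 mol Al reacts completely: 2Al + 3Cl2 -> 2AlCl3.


Mole ratio AlCl3:Al = 2:2
n(AlCl3) = 5 × 2/2 = 5.000 mol
mass = 5.000 × 133.33 = 666.65 g

666.65 g


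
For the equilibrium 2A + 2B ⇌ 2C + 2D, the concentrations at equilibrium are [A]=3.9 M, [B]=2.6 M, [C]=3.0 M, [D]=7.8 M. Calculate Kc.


Kc = [C]^2[D]^2/([A]^2[B]^2)
= (3.0^2 × 7.8^2)/(3.9^2 × 2.6^2)
= 547.56/102.8196
= 5.325

5.325


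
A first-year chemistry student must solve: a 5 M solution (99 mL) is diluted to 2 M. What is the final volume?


C1V1 = C2V2
5 × 99 = 2 × V2
V2 = 495/2 = 247.5 mL

247.5 mL


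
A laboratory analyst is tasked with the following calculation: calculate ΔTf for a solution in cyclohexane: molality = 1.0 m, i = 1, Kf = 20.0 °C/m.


ΔTf = Kf × m × i
= 20.0 × 1.0 × 1
= 20.0 °C

20.0 °C


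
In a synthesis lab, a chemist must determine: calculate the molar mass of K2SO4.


M(K2SO4) = 2×39.1 + 1×32.07 + 4×16.0
= 78.2 + 32.07 + 64.0
= 174.27 g/mol

174.27 g/mol


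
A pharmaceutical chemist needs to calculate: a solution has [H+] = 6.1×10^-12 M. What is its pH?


pH = -log10([H+]) = -log10(6.1×10^-12)
= 12 - log10(6.1)
= 12 - 0.79
= 11.21

11.21


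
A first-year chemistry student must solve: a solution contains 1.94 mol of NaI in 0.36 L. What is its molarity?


M = n/V = 1.94/0.36 = 5.389 mol/L

5.389 M
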